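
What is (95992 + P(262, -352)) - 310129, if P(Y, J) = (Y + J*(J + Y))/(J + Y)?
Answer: -9652136/45 ≈ -2.1449e+5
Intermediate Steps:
P(Y, J) = (Y + J*(J + Y))/(J + Y)
(95992 + P(262, -352)) - 310129 = (95992 + (262 + (-352)**2 - 352*262)/(-352 + 262)) - 310129 = (95992 + (262 + 123904 - 92224)/(-90)) - 310129 = (95992 - 1/90*31942) - 310129 = (95992 - 15971/45) - 310129 = 4303669/45 - 310129 = -9652136/45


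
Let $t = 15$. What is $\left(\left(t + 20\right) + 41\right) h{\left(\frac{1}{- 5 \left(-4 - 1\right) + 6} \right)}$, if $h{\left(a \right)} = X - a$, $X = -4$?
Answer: $- \frac{9500}{31} \approx -306.45$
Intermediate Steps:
$h{\left(a \right)} = -4 - a$
$\left(\left(t + 20\right) + 41\right) h{\left(\frac{1}{- 5 \left(-4 - 1\right) + 6} \right)} = \left(\left(15 + 20\right) + 41\right) \left(-4 - \frac{1}{- 5 \left(-4 - 1\right) + 6}\right) = \left(35 + 41\right) \left(-4 - \frac{1}{\left(-5\right) \left(-5\right) + 6}\right) = 76 \left(-4 - \frac{1}{25 + 6}\right) = 76 \left(-4 - \frac{1}{31}\right) = 76 \left(- \frac{125}{31}\right) = - \frac{9500}{31}$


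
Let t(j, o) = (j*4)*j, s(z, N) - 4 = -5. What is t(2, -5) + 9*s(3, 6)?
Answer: 7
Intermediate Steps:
s(z, N) = -1 (s(z, N) = 4 - 5 = -1)
t(j, o) = 4*j² (t(j, o) = (4*j)*j = 4*j²)
t(2, -5) + 9*s(3, 6) = 4*2² + 9*(-1) = 4*4 - 9 = 16 - 9 = 7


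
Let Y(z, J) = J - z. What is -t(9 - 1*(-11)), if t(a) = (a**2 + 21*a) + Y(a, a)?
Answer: -820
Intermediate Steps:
t(a) = a**2 + 21*a (t(a) = (a**2 + 21*a) + (a - a) = (a**2 + 21*a) + 0 = a**2 + 21*a)
-t(9 - 1*(-11)) = -(9 - 1*(-11))*(21 + (9 - 1*(-11))) = -(9 + 11)*(21 + (9 + 11)) = -20*(21 + 20) = -20*41 = -1*820 = -820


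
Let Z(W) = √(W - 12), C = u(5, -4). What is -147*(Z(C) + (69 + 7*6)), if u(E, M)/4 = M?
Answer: -16317 - 294*I*√7 ≈ -16317.0 - 777.85*I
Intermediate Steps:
u(E, M) = 4*M
C = -16 (C = 4*(-4) = -16)
Z(W) = √(-12 + W)
-147*(Z(C) + (69 + 7*6)) = -147*(√(-12 - 16) + (69 + 7*6)) = -147*(√(-28) + (69 + 42)) = -147*(2*I*√7 + 111) = -147*(111 + 2*I*√7) = -16317 - 294*I*√7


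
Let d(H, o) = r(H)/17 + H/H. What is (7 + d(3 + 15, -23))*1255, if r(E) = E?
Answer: 193270/17 ≈ 11369.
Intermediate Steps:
d(H, o) = 1 + H/17 (d(H, o) = H/17 + H/H = H*(1/17) + 1 = H/17 + 1 = 1 + H/17)
(7 + d(3 + 15, -23))*1255 = (7 + (1 + (3 + 15)/17))*1255 = (7 + (1 + (1/17)*18))*1255 = (7 + (1 + 18/17))*1255 = (7 + 35/17)*1255 = (154/17)*1255 = 193270/17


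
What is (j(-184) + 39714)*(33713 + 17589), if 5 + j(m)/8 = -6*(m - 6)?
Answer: 2503229788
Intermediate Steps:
j(m) = 248 - 48*m (j(m) = -40 + 8*(-6*(m - 6)) = -40 + 8*(-6*(-6 + m)) = -40 + 8*(36 - 6*m) = -40 + (288 - 48*m) = 248 - 48*m)
(j(-184) + 39714)*(33713 + 17589) = ((248 - 48*(-184)) + 39714)*(33713 + 17589) = ((248 + 8832) + 39714)*51302 = (9080 + 39714)*51302 = 48794*51302 = 2503229788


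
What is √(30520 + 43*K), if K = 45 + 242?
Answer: √42861 ≈ 207.03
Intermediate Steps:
K = 287
√(30520 + 43*K) = √(30520 + 43*287) = √(30520 + 12341) = √42861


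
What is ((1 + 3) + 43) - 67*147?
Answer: -9802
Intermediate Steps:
((1 + 3) + 43) - 67*147 = (4 + 43) - 9849 = 47 - 9849 = -9802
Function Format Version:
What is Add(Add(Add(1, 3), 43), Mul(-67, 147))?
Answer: -9802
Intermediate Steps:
Add(Add(Add(1, 3), 43), Mul(-67, 147)) = Add(Add(4, 43), -9849) = Add(47, -9849) = -9802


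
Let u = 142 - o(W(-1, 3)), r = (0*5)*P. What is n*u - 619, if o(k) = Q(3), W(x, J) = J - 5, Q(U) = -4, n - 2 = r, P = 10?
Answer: -327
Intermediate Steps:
r = 0 (r = (0*5)*10 = 0*10 = 0)
n = 2 (n = 2 + 0 = 2)
W(x, J) = -5 + J
o(k) = -4
u = 146 (u = 142 - 1*(-4) = 142 + 4 = 146)
n*u - 619 = 2*146 - 619 = 292 - 619 = -327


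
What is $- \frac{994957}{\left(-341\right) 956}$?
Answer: $\frac{4163}{1364} \approx 3.0521$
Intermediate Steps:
$- \frac{994957}{\left(-341\right) 956} = - \frac{994957}{-325996} = \left(-994957\right) \left(- \frac{1}{325996}\right) = \frac{4163}{1364}$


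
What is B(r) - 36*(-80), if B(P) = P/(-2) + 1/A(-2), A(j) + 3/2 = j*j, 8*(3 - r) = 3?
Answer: 230327/80 ≈ 2879.1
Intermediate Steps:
r = 21/8 (r = 3 - ⅛*3 = 3 - 3/8 = 21/8 ≈ 2.6250)
A(j) = -3/2 + j² (A(j) = -3/2 + j*j = -3/2 + j²)
B(P) = ⅖ - P/2 (B(P) = P/(-2) + 1/(-3/2 + (-2)²) = P*(-½) + 1/(-3/2 + 4) = -P/2 + 1/(5/2) = -P/2 + 1*(⅖) = -P/2 + ⅖ = ⅖ - P/2)
B(r) - 36*(-80) = (⅖ - ½*21/8) - 36*(-80) = (⅖ - 21/16) + 2880 = -73/80 + 2880 = 230327/80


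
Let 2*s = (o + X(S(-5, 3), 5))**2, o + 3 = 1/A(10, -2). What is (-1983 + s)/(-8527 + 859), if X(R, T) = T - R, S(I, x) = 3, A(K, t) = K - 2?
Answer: 253775/981504 ≈ 0.25856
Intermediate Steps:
A(K, t) = -2 + K
o = -23/8 (o = -3 + 1/(-2 + 10) = -3 + 1/8 = -23/8 ≈ -2.8750)
s = 49/128 (s = (-23/8 + (5 - 1*3))**2/2 = (-23/8 + (5 - 3))**2/2 = (-23/8 + 2)**2/2 = (-7/8)**2/2 = (1/2)*(49/64) = 49/128 ≈ 0.38281)
(-1983 + s)/(-8527 + 859) = (-1983 + 49/128)/(-8527 + 859) = -253775/128/(-7668) = -253775/128*(-1/7668) = 253775/981504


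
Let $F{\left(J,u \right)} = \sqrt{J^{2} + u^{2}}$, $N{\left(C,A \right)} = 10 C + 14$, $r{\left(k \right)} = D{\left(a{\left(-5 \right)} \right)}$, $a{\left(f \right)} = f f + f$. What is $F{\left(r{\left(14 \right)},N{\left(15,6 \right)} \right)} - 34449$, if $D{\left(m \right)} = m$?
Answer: $-34449 + 4 \sqrt{1706} \approx -34284.0$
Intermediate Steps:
$a{\left(f \right)} = f + f^{2}$ ($a{\left(f \right)} = f^{2} + f = f + f^{2}$)
$r{\left(k \right)} = 20$ ($r{\left(k \right)} = - 5 \left(1 - 5\right) = \left(-5\right) \left(-4\right) = 20$)
$N{\left(C,A \right)} = 14 + 10 C$
$F{\left(r{\left(14 \right)},N{\left(15,6 \right)} \right)} - 34449 = \sqrt{20^{2} + \left(14 + 10 \cdot 15\right)^{2}} - 34449 = \sqrt{400 + \left(14 + 150\right)^{2}} - 34449 = \sqrt{400 + 164^{2}} - 34449 = \sqrt{400 + 26896} - 34449 = \sqrt{27296} - 34449 = 4 \sqrt{1706} - 34449 = -34449 + 4 \sqrt{1706}$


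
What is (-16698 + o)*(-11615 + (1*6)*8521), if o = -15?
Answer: -660347343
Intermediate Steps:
(-16698 + o)*(-11615 + (1*6)*8521) = (-16698 - 15)*(-11615 + (1*6)*8521) = -16713*(-11615 + 6*8521) = -16713*(-11615 + 51126) = -16713*39511 = -660347343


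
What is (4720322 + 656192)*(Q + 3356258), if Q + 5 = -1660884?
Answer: 9115175163666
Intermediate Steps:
Q = -1660889 (Q = -5 - 1660884 = -1660889)
(4720322 + 656192)*(Q + 3356258) = (4720322 + 656192)*(-1660889 + 3356258) = 5376514*1695369 = 9115175163666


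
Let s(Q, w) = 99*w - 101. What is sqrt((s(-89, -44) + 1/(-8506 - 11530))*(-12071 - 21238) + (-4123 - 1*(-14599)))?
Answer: 3*sqrt(1655596210971113)/10018 ≈ 12185.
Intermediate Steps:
s(Q, w) = -101 + 99*w
sqrt((s(-89, -44) + 1/(-8506 - 11530))*(-12071 - 21238) + (-4123 - 1*(-14599))) = sqrt(((-101 + 99*(-44)) + 1/(-8506 - 11530))*(-12071 - 21238) + (-4123 - 1*(-14599))) = sqrt(((-101 - 4356) + 1/(-20036))*(-33309) + (-4123 + 14599)) = sqrt((-4457 - 1/20036)*(-33309) + 10476) = sqrt(-89300453/20036*(-33309) + 10476) = sqrt(2974508788977/20036 + 10476) = sqrt(2974718686113/20036) = 3*sqrt(1655596210971113)/10018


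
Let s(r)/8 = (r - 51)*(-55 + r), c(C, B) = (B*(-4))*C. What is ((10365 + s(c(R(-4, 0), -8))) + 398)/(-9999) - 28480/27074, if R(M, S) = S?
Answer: -591854771/135356463 ≈ -4.3726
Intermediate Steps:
c(C, B) = -4*B*C (c(C, B) = (-4*B)*C = -4*B*C)
s(r) = 8*(-55 + r)*(-51 + r) (s(r) = 8*((r - 51)*(-55 + r)) = 8*((-51 + r)*(-55 + r)) = 8*((-55 + r)*(-51 + r)) = 8*(-55 + r)*(-51 + r))
((10365 + s(c(R(-4, 0), -8))) + 398)/(-9999) - 28480/27074 = ((10365 + (22440 - (-3392)*(-8)*0 + 8*(-4*(-8)*0)²)) + 398)/(-9999) - 28480/27074 = ((10365 + (22440 - 848*0 + 8*0²)) + 398)*(-1/9999) - 28480*1/27074 = ((10365 + (22440 + 0 + 8*0)) + 398)*(-1/9999) - 14240/13537 = ((10365 + (22440 + 0 + 0)) + 398)*(-1/9999) - 14240/13537 = ((10365 + 22440) + 398)*(-1/9999) - 14240/13537 = (32805 + 398)*(-1/9999) - 14240/13537 = 33203*(-1/9999) - 14240/13537 = -33203/9999 - 14240/13537 = -591854771/135356463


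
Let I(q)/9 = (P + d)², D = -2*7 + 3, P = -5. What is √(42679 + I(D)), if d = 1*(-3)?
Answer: √43255 ≈ 207.98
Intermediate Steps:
d = -3
D = -11 (D = -14 + 3 = -11)
I(q) = 576 (I(q) = 9*(-5 - 3)² = 9*(-8)² = 9*64 = 576)
√(42679 + I(D)) = √(42679 + 576) = √43255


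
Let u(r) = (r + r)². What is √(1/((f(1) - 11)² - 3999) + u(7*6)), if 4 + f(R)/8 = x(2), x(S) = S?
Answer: √75449099130/3270 ≈ 84.000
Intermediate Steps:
f(R) = -16 (f(R) = -32 + 8*2 = -32 + 16 = -16)
u(r) = 4*r² (u(r) = (2*r)² = 4*r²)
√(1/((f(1) - 11)² - 3999) + u(7*6)) = √(1/((-16 - 11)² - 3999) + 4*(7*6)²) = √(1/((-27)² - 3999) + 4*42²) = √(1/(729 - 3999) + 4*1764) = √(1/(-3270) + 7056) = √(-1/3270 + 7056) = √(23073119/3270) = √75449099130/3270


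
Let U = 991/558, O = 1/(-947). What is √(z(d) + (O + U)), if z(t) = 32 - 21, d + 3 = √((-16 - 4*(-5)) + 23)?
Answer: √396355021970/176142 ≈ 3.5742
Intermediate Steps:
d = -3 + 3*√3 (d = -3 + √((-16 - 4*(-5)) + 23) = -3 + √((-16 + 20) + 23) = -3 + √(4 + 23) = -3 + √27 = -3 + 3*√3 ≈ 2.1962)
O = -1/947 ≈ -0.0010560
z(t) = 11
U = 991/558 (U = 991*(1/558) = 991/558 ≈ 1.7760)
√(z(d) + (O + U)) = √(11 + (-1/947 + 991/558)) = √(11 + 937919/528426) = √(6750605/528426) = √396355021970/176142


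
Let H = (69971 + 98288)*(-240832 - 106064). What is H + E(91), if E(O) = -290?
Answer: -58368374354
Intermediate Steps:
H = -58368374064 (H = 168259*(-346896) = -58368374064)
H + E(91) = -58368374064 - 290 = -58368374354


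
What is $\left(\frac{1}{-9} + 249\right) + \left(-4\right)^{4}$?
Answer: $\frac{4544}{9} \approx 504.89$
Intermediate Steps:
$\left(\frac{1}{-9} + 249\right) + \left(-4\right)^{4} = \left(- \frac{1}{9} + 249\right) + 256 = \frac{2240}{9} + 256 = \frac{4544}{9}$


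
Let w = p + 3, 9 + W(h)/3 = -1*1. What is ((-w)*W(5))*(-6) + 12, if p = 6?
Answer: -1608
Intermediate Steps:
W(h) = -30 (W(h) = -27 + 3*(-1*1) = -27 + 3*(-1) = -27 - 3 = -30)
w = 9 (w = 6 + 3 = 9)
((-w)*W(5))*(-6) + 12 = (-1*9*(-30))*(-6) + 12 = -9*(-30)*(-6) + 12 = 270*(-6) + 12 = -1620 + 12 = -1608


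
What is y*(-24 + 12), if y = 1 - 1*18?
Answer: 204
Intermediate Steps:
y = -17 (y = 1 - 18 = -17)
y*(-24 + 12) = -17*(-24 + 12) = -17*(-12) = 204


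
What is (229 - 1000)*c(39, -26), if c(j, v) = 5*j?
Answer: -150345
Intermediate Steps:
(229 - 1000)*c(39, -26) = (229 - 1000)*(5*39) = -771*195 = -150345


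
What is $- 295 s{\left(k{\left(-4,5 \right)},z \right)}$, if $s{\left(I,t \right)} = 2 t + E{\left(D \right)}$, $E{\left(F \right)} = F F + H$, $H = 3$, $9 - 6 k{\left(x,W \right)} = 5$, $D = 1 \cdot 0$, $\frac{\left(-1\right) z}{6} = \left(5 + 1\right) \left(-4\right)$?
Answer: $-85845$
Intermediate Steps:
$z = 144$ ($z = - 6 \left(5 + 1\right) \left(-4\right) = - 6 \cdot 6 \left(-4\right) = \left(-6\right) \left(-24\right) = 144$)
$D = 0$
$k{\left(x,W \right)} = \frac{2}{3}$ ($k{\left(x,W \right)} = \frac{3}{2} - \frac{5}{6} = \frac{2}{3}$)
$E{\left(F \right)} = 3 + F^{2}$ ($E{\left(F \right)} = F F + 3 = F^{2} + 3 = 3 + F^{2}$)
$s{\left(I,t \right)} = 3 + 2 t$ ($s{\left(I,t \right)} = 2 t + \left(3 + 0^{2}\right) = 2 t + \left(3 + 0\right) = 2 t + 3 = 3 + 2 t$)
$- 295 s{\left(k{\left(-4,5 \right)},z \right)} = - 295 \left(3 + 2 \cdot 144\right) = - 295 \left(3 + 288\right) = \left(-295\right) 291 = -85845$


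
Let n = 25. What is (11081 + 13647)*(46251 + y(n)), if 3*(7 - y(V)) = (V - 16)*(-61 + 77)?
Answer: 1142680880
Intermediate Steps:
y(V) = 277/3 - 16*V/3 (y(V) = 7 - (V - 16)*(-61 + 77)/3 = 7 - (-16 + V)*16/3 = 7 - (-256 + 16*V)/3 = 7 + (256/3 - 16*V/3) = 277/3 - 16*V/3)
(11081 + 13647)*(46251 + y(n)) = (11081 + 13647)*(46251 + (277/3 - 16/3*25)) = 24728*(46251 + (277/3 - 400/3)) = 24728*(46251 - 41) = 24728*46210 = 1142680880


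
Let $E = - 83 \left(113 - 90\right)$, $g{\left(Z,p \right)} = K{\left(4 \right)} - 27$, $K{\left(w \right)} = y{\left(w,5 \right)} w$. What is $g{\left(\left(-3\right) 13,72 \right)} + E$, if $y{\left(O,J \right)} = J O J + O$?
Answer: $-1520$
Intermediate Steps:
$y{\left(O,J \right)} = O + O J^{2}$ ($y{\left(O,J \right)} = O J^{2} + O = O + O J^{2}$)
$K{\left(w \right)} = 26 w^{2}$ ($K{\left(w \right)} = w \left(1 + 5^{2}\right) w = w \left(1 + 25\right) w = w 26 w = 26 w w = 26 w^{2}$)
$g{\left(Z,p \right)} = 389$ ($g{\left(Z,p \right)} = 26 \cdot 4^{2} - 27 = 26 \cdot 16 - 27 = 416 - 27 = 389$)
$E = -1909$ ($E = \left(-83\right) 23 = -1909$)
$g{\left(\left(-3\right) 13,72 \right)} + E = 389 - 1909 = -1520$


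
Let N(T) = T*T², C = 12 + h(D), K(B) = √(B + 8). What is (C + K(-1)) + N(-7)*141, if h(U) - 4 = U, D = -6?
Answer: -48353 + √7 ≈ -48350.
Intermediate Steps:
h(U) = 4 + U
K(B) = √(8 + B)
C = 10 (C = 12 + (4 - 6) = 12 - 2 = 10)
N(T) = T³
(C + K(-1)) + N(-7)*141 = (10 + √(8 - 1)) + (-7)³*141 = (10 + √7) - 343*141 = (10 + √7) - 48363 = -48353 + √7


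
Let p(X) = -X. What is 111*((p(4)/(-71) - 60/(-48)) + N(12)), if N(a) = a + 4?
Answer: 545565/284 ≈ 1921.0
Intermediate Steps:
N(a) = 4 + a
111*((p(4)/(-71) - 60/(-48)) + N(12)) = 111*((-1*4/(-71) - 60/(-48)) + (4 + 12)) = 111*((-4*(-1/71) - 60*(-1/48)) + 16) = 111*((4/71 + 5/4) + 16) = 111*(371/284 + 16) = 111*(4915/284) = 545565/284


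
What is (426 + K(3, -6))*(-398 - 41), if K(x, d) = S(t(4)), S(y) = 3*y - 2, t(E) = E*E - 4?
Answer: -201940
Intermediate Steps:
t(E) = -4 + E² (t(E) = E² - 4 = -4 + E²)
S(y) = -2 + 3*y
K(x, d) = 34 (K(x, d) = -2 + 3*(-4 + 4²) = -2 + 3*(-4 + 16) = -2 + 3*12 = -2 + 36 = 34)
(426 + K(3, -6))*(-398 - 41) = (426 + 34)*(-398 - 41) = 460*(-439) = -201940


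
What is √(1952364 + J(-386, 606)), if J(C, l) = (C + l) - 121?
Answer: √1952463 ≈ 1397.3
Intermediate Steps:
J(C, l) = -121 + C + l
√(1952364 + J(-386, 606)) = √(1952364 + (-121 - 386 + 606)) = √(1952364 + 99) = √1952463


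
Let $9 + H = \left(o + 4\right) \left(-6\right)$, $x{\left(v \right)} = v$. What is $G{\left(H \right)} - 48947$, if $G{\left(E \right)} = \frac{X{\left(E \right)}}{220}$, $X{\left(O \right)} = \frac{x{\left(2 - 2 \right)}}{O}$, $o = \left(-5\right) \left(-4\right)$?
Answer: $-48947$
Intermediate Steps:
$o = 20$
$H = -153$ ($H = -9 + \left(20 + 4\right) \left(-6\right) = -9 + 24 \left(-6\right) = -9 - 144 = -153$)
$X{\left(O \right)} = 0$ ($X{\left(O \right)} = \frac{2 - 2}{O} = \frac{0}{O} = 0$)
$G{\left(E \right)} = 0$ ($G{\left(E \right)} = \frac{0}{220} = 0 \cdot \frac{1}{220} = 0$)
$G{\left(H \right)} - 48947 = 0 - 48947 = -48947$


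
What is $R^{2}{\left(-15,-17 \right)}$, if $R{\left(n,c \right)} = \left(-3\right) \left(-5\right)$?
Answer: $225$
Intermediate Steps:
$R{\left(n,c \right)} = 15$
$R^{2}{\left(-15,-17 \right)} = 15^{2} = 225$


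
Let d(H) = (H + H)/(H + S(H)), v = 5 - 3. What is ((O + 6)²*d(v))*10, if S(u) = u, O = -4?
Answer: 40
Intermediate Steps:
v = 2
d(H) = 1 (d(H) = (H + H)/(H + H) = (2*H)/((2*H)) = (2*H)*(1/(2*H)) = 1)
((O + 6)²*d(v))*10 = ((-4 + 6)²*1)*10 = (2²*1)*10 = (4*1)*10 = 4*10 = 40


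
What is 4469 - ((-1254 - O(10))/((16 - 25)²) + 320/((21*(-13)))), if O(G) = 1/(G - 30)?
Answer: 661274969/147420 ≈ 4485.7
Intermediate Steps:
O(G) = 1/(-30 + G)
4469 - ((-1254 - O(10))/((16 - 25)²) + 320/((21*(-13)))) = 4469 - ((-1254 - 1/(-30 + 10))/((16 - 25)²) + 320/((21*(-13)))) = 4469 - ((-1254 - 1/(-20))/((-9)²) + 320/(-273)) = 4469 - ((-1254 - 1*(-1/20))/81 + 320*(-1/273)) = 4469 - ((-1254 + 1/20)*(1/81) - 320/273) = 4469 - (-25079/20*1/81 - 320/273) = 4469 - (-25079/1620 - 320/273) = 4469 - 1*(-2454989/147420) = 4469 + 2454989/147420 = 661274969/147420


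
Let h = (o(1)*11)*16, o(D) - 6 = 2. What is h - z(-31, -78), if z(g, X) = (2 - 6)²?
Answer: 1392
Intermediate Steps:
o(D) = 8 (o(D) = 6 + 2 = 8)
z(g, X) = 16 (z(g, X) = (-4)² = 16)
h = 1408 (h = (8*11)*16 = 88*16 = 1408)
h - z(-31, -78) = 1408 - 1*16 = 1408 - 16 = 1392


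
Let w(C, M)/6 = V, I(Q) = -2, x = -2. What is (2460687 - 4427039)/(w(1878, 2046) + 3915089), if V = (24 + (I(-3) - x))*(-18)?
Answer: -1966352/3912497 ≈ -0.50258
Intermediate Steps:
V = -432 (V = (24 + (-2 - 1*(-2)))*(-18) = (24 + (-2 + 2))*(-18) = (24 + 0)*(-18) = 24*(-18) = -432)
w(C, M) = -2592 (w(C, M) = 6*(-432) = -2592)
(2460687 - 4427039)/(w(1878, 2046) + 3915089) = (2460687 - 4427039)/(-2592 + 3915089) = -1966352/3912497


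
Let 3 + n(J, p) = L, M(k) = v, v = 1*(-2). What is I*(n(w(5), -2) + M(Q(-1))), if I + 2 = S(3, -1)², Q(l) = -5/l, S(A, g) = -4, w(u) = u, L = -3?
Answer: -112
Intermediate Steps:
v = -2
M(k) = -2
n(J, p) = -6 (n(J, p) = -3 - 3 = -6)
I = 14 (I = -2 + (-4)² = -2 + 16 = 14)
I*(n(w(5), -2) + M(Q(-1))) = 14*(-6 - 2) = 14*(-8) = -112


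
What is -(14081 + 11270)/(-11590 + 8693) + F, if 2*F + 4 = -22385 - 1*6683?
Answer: -42085441/2897 ≈ -14527.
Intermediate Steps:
F = -14536 (F = -2 + (-22385 - 1*6683)/2 = -2 + (-22385 - 6683)/2 = -2 + (1/2)*(-29068) = -2 - 14534 = -14536)
-(14081 + 11270)/(-11590 + 8693) + F = -(14081 + 11270)/(-11590 + 8693) - 14536 = -25351/(-2897) - 14536 = -25351*(-1)/2897 - 14536 = -1*(-25351/2897) - 14536 = 25351/2897 - 14536 = -42085441/2897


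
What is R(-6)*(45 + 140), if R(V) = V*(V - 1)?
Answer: 7770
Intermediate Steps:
R(V) = V*(-1 + V)
R(-6)*(45 + 140) = (-6*(-1 - 6))*(45 + 140) = -6*(-7)*185 = 42*185 = 7770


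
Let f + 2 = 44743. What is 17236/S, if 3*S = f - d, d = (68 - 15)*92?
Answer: 51708/39865 ≈ 1.2971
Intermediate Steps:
f = 44741 (f = -2 + 44743 = 44741)
d = 4876 (d = 53*92 = 4876)
S = 39865/3 (S = (44741 - 1*4876)/3 = (44741 - 4876)/3 = (1/3)*39865 = 39865/3 ≈ 13288.)
17236/S = 17236/(39865/3) = 17236*(3/39865) = 51708/39865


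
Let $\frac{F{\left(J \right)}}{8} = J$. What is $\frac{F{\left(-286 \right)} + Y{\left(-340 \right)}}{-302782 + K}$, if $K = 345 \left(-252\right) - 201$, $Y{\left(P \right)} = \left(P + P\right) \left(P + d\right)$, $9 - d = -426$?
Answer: $\frac{66888}{389923} \approx 0.17154$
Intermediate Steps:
$F{\left(J \right)} = 8 J$
$d = 435$ ($d = 9 - -426 = 9 + 426 = 435$)
$Y{\left(P \right)} = 2 P \left(435 + P\right)$ ($Y{\left(P \right)} = \left(P + P\right) \left(P + 435\right) = 2 P \left(435 + P\right)$)
$K = -87141$ ($K = -86940 - 201 = -87141$)
$\frac{F{\left(-286 \right)} + Y{\left(-340 \right)}}{-302782 + K} = \frac{8 \left(-286\right) + 2 \left(-340\right) \left(435 - 340\right)}{-302782 - 87141} = \frac{-2288 + 2 \left(-340\right) 95}{-389923} = \left(-2288 - 64600\right) \left(- \frac{1}{389923}\right) = \left(-66888\right) \left(- \frac{1}{389923}\right) = \frac{66888}{389923}$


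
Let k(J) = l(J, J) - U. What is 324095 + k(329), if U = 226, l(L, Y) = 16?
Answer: 323885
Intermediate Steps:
k(J) = -210 (k(J) = 16 - 1*226 = 16 - 226 = -210)
324095 + k(329) = 324095 - 210 = 323885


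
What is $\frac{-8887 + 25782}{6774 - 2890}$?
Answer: $\frac{16895}{3884} \approx 4.3499$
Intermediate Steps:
$\frac{-8887 + 25782}{6774 - 2890} = \frac{16895}{3884}$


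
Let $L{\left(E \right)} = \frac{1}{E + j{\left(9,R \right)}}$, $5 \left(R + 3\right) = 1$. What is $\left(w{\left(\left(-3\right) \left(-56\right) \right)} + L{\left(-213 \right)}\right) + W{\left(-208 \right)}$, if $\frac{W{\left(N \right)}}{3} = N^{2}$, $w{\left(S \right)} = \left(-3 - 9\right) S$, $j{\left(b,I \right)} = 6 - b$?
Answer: $\frac{27599615}{216} \approx 1.2778 \cdot 10^{5}$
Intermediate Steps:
$R = - \frac{14}{5}$ ($R = -3 + \frac{1}{5} \cdot 1 = -3 + \frac{1}{5} = - \frac{14}{5} \approx -2.8$)
$w{\left(S \right)} = - 12 S$
$L{\left(E \right)} = \frac{1}{-3 + E}$ ($L{\left(E \right)} = \frac{1}{E + \left(6 - 9\right)} = \frac{1}{E - 3} = \frac{1}{-3 + E}$)
$W{\left(N \right)} = 3 N^{2}$
$\left(w{\left(\left(-3\right) \left(-56\right) \right)} + L{\left(-213 \right)}\right) + W{\left(-208 \right)} = \left(- 12 \left(\left(-3\right) \left(-56\right)\right) + \frac{1}{-3 - 213}\right) + 3 \left(-208\right)^{2} = \left(\left(-12\right) 168 + \frac{1}{-216}\right) + 3 \cdot 43264 = \left(-2016 - \frac{1}{216}\right) + 129792 = - \frac{435457}{216} + 129792 = \frac{27599615}{216}$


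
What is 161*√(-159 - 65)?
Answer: 644*I*√14 ≈ 2409.6*I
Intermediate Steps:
161*√(-159 - 65) = 161*√(-224) = 161*(4*I*√14) = 644*I*√14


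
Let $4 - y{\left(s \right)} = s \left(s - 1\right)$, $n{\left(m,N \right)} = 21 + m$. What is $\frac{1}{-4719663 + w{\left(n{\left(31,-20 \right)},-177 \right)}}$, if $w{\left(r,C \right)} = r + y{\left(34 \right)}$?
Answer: $- \frac{1}{4720729} \approx -2.1183 \cdot 10^{-7}$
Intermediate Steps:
$y{\left(s \right)} = 4 - s \left(-1 + s\right)$ ($y{\left(s \right)} = 4 - s \left(s - 1\right) = 4 - s \left(-1 + s\right)$)
$w{\left(r,C \right)} = -1118 + r$ ($w{\left(r,C \right)} = r + \left(4 + 34 - 34^{2}\right) = r + \left(4 + 34 - 1156\right) = r - 1118 = -1118 + r$)
$\frac{1}{-4719663 + w{\left(n{\left(31,-20 \right)},-177 \right)}} = \frac{1}{-4719663 + \left(-1118 + \left(21 + 31\right)\right)} = \frac{1}{-4719663 + \left(-1118 + 52\right)} = \frac{1}{-4719663 - 1066} = \frac{1}{-4720729} = - \frac{1}{4720729}$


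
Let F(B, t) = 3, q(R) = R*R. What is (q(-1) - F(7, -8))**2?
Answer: 4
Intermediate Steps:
q(R) = R**2
(q(-1) - F(7, -8))**2 = ((-1)**2 - 1*3)**2 = (1 - 3)**2 = (-2)**2 = 4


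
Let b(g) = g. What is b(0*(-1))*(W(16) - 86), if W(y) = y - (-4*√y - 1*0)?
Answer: 0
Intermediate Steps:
W(y) = y + 4*√y (W(y) = y - (-4*√y + 0) = y - (-4)*√y = y + 4*√y)
b(0*(-1))*(W(16) - 86) = (0*(-1))*((16 + 4*√16) - 86) = 0*((16 + 4*4) - 86) = 0*((16 + 16) - 86) = 0*(32 - 86) = 0*(-54) = 0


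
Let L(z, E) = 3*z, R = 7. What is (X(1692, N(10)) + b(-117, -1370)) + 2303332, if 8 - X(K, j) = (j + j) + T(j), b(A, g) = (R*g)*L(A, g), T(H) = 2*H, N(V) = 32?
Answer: 5669302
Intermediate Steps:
b(A, g) = 21*A*g (b(A, g) = (7*g)*(3*A) = 21*A*g)
X(K, j) = 8 - 4*j (X(K, j) = 8 - ((j + j) + 2*j) = 8 - (2*j + 2*j) = 8 - 4*j)
(X(1692, N(10)) + b(-117, -1370)) + 2303332 = ((8 - 4*32) + 21*(-117)*(-1370)) + 2303332 = ((8 - 128) + 3366090) + 2303332 = (-120 + 3366090) + 2303332 = 3365970 + 2303332 = 5669302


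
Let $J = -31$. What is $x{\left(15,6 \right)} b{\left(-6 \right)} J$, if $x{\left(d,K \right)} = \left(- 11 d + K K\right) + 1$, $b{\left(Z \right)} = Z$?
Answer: $-23808$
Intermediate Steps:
$x{\left(d,K \right)} = 1 + K^{2} - 11 d$ ($x{\left(d,K \right)} = \left(- 11 d + K^{2}\right) + 1 = \left(K^{2} - 11 d\right) + 1 = 1 + K^{2} - 11 d$)
$x{\left(15,6 \right)} b{\left(-6 \right)} J = \left(1 + 6^{2} - 165\right) \left(-6\right) \left(-31\right) = \left(1 + 36 - 165\right) \left(-6\right) \left(-31\right) = \left(-128\right) \left(-6\right) \left(-31\right) = 768 \left(-31\right) = -23808$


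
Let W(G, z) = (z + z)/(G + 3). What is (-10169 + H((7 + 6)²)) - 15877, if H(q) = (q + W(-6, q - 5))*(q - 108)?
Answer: -67219/3 ≈ -22406.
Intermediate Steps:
W(G, z) = 2*z/(3 + G) (W(G, z) = (2*z)/(3 + G) = 2*z/(3 + G))
H(q) = (-108 + q)*(10/3 + q/3) (H(q) = (q + 2*(q - 5)/(3 - 6))*(q - 108) = (q + 2*(-5 + q)/(-3))*(-108 + q) = (q + 2*(-5 + q)*(-⅓))*(-108 + q) = (q + (10/3 - 2*q/3))*(-108 + q) = (10/3 + q/3)*(-108 + q) = (-108 + q)*(10/3 + q/3))
(-10169 + H((7 + 6)²)) - 15877 = (-10169 + (-360 - 98*(7 + 6)²/3 + ((7 + 6)²)²/3)) - 15877 = (-10169 + (-360 - 98/3*13² + (13²)²/3)) - 15877 = (-10169 + (-360 - 98/3*169 + (⅓)*169²)) - 15877 = (-10169 + (-360 - 16562/3 + (⅓)*28561)) - 15877 = (-10169 + (-360 - 16562/3 + 28561/3)) - 15877 = (-10169 + 10919/3) - 15877 = -19588/3 - 15877 = -67219/3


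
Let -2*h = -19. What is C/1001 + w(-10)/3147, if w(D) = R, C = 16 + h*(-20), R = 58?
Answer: -489520/3150147 ≈ -0.15540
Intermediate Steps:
h = 19/2 (h = -½*(-19) = 19/2 ≈ 9.5000)
C = -174 (C = 16 + (19/2)*(-20) = 16 - 190 = -174)
w(D) = 58
C/1001 + w(-10)/3147 = -174/1001 + 58/3147 = -489520/3150147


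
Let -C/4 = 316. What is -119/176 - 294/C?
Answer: -6167/13904 ≈ -0.44354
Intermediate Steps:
C = -1264 (C = -4*316 = -1264)
-119/176 - 294/C = -119/176 - 294/(-1264) = -119*1/176 - 294*(-1/1264) = -119/176 + 147/632 = -6167/13904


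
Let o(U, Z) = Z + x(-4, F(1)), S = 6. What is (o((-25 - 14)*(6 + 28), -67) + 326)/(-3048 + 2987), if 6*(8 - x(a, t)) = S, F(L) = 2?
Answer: -266/61 ≈ -4.3607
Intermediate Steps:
x(a, t) = 7 (x(a, t) = 8 - 1/6*6 = 8 - 1 = 7)
o(U, Z) = 7 + Z (o(U, Z) = Z + 7 = 7 + Z)
(o((-25 - 14)*(6 + 28), -67) + 326)/(-3048 + 2987) = ((7 - 67) + 326)/(-3048 + 2987) = (-60 + 326)/(-61) = 266*(-1/61) = -266/61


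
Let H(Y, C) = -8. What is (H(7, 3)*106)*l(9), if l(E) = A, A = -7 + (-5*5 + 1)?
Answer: 26288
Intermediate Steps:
A = -31 (A = -7 + (-25 + 1) = -7 - 24 = -31)
l(E) = -31
(H(7, 3)*106)*l(9) = -8*106*(-31) = -848*(-31) = 26288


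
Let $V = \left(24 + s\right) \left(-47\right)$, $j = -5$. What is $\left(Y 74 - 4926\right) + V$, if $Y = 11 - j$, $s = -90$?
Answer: $-640$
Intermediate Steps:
$V = 3102$ ($V = \left(24 - 90\right) \left(-47\right) = \left(-66\right) \left(-47\right) = 3102$)
$Y = 16$ ($Y = 11 - -5 = 11 + 5 = 16$)
$\left(Y 74 - 4926\right) + V = \left(16 \cdot 74 - 4926\right) + 3102 = \left(1184 - 4926\right) + 3102 = -3742 + 3102 = -640$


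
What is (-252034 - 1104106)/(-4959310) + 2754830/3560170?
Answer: 184901449111/176559866827 ≈ 1.0472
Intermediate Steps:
(-252034 - 1104106)/(-4959310) + 2754830/3560170 = -1356140*(-1/4959310) + 2754830*(1/3560170) = 135614/495931 + 275483/356017 = 184901449111/176559866827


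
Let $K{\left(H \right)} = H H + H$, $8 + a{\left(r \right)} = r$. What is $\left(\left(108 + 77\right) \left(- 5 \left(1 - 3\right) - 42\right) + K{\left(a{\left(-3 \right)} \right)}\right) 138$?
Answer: $-801780$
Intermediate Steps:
$a{\left(r \right)} = -8 + r$
$K{\left(H \right)} = H + H^{2}$ ($K{\left(H \right)} = H^{2} + H = H + H^{2}$)
$\left(\left(108 + 77\right) \left(- 5 \left(1 - 3\right) - 42\right) + K{\left(a{\left(-3 \right)} \right)}\right) 138 = \left(\left(108 + 77\right) \left(- 5 \left(1 - 3\right) - 42\right) + \left(-8 - 3\right) \left(1 - 11\right)\right) 138 = \left(185 \left(\left(-5\right) \left(-2\right) - 42\right) - 11 \left(1 - 11\right)\right) 138 = \left(185 \left(10 - 42\right) - -110\right) 138 = \left(185 \left(-32\right) + 110\right) 138 = \left(-5920 + 110\right) 138 = \left(-5810\right) 138 = -801780$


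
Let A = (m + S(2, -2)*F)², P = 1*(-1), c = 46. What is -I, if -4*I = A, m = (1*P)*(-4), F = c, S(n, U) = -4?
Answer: 8100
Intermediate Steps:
F = 46
P = -1
m = 4 (m = (1*(-1))*(-4) = -1*(-4) = 4)
A = 32400 (A = (4 - 4*46)² = (4 - 184)² = (-180)² = 32400)
I = -8100 (I = -¼*32400 = -8100)
-I = -1*(-8100) = 8100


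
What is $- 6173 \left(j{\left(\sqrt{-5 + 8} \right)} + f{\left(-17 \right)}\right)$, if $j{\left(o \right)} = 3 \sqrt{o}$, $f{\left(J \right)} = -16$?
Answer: $98768 - 18519 \sqrt[4]{3} \approx 74396.0$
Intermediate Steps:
$- 6173 \left(j{\left(\sqrt{-5 + 8} \right)} + f{\left(-17 \right)}\right) = - 6173 \left(3 \sqrt{\sqrt{-5 + 8}} - 16\right) = - 6173 \left(3 \sqrt{\sqrt{3}} - 16\right) = - 6173 \left(3 \sqrt[4]{3} - 16\right) = - 6173 \left(-16 + 3 \sqrt[4]{3}\right) = 98768 - 18519 \sqrt[4]{3}$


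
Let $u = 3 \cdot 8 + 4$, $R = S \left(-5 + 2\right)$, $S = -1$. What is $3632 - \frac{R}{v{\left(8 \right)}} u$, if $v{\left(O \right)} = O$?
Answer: $\frac{7243}{2} \approx 3621.5$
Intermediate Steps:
$R = 3$ ($R = - (-5 + 2) = \left(-1\right) \left(-3\right) = 3$)
$u = 28$ ($u = 24 + 4 = 28$)
$3632 - \frac{R}{v{\left(8 \right)}} u = 3632 - \frac{3}{8} \cdot 28 = 3632 - \frac{21}{2} = \frac{7243}{2}$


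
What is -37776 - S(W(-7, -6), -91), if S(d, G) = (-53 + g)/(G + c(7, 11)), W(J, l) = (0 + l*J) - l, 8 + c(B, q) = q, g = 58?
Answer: -3324283/88 ≈ -37776.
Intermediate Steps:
c(B, q) = -8 + q
W(J, l) = -l + J*l (W(J, l) = (0 + J*l) - l = J*l - l = -l + J*l)
S(d, G) = 5/(3 + G) (S(d, G) = (-53 + 58)/(G + (-8 + 11)) = 5/(G + 3) = 5/(3 + G))
-37776 - S(W(-7, -6), -91) = -37776 - 5/(3 - 91) = -37776 - 5/(-88) = -37776 - 5*(-1)/88 = -37776 - 1*(-5/88) = -37776 + 5/88 = -3324283/88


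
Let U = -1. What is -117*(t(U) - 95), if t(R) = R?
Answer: 11232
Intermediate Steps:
-117*(t(U) - 95) = -117*(-1 - 95) = -117*(-96) = 11232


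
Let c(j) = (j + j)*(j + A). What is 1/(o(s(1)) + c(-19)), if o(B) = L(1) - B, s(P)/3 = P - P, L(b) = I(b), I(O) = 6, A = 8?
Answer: 1/424 ≈ 0.0023585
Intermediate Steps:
L(b) = 6
s(P) = 0 (s(P) = 3*(P - P) = 3*0 = 0)
o(B) = 6 - B
c(j) = 2*j*(8 + j) (c(j) = (j + j)*(j + 8) = (2*j)*(8 + j) = 2*j*(8 + j))
1/(o(s(1)) + c(-19)) = 1/((6 - 1*0) + 2*(-19)*(8 - 19)) = 1/((6 + 0) + 2*(-19)*(-11)) = 1/(6 + 418) = 1/424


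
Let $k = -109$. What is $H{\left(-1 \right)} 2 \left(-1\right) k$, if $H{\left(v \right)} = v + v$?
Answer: $-436$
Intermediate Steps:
$H{\left(v \right)} = 2 v$
$H{\left(-1 \right)} 2 \left(-1\right) k = 2 \left(-1\right) 2 \left(-1\right) \left(-109\right) = \left(-2\right) 2 \left(-1\right) \left(-109\right) = \left(-4\right) \left(-1\right) \left(-109\right) = 4 \left(-109\right) = -436$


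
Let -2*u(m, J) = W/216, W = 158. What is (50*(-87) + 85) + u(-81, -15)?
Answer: -921319/216 ≈ -4265.4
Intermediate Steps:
u(m, J) = -79/216
(50*(-87) + 85) + u(-81, -15) = (50*(-87) + 85) - 79/216 = (-4350 + 85) - 79/216 = -4265 - 79/216 = -921319/216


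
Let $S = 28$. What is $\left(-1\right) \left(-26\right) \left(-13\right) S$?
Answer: $-9464$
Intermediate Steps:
$\left(-1\right) \left(-26\right) \left(-13\right) S = \left(-1\right) \left(-26\right) \left(-13\right) 28 = 26 \left(-13\right) 28 = \left(-338\right) 28 = -9464$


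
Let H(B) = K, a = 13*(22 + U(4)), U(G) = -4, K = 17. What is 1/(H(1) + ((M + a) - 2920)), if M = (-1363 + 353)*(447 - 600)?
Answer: 1/151861 ≈ 6.5850e-6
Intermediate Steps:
a = 234 (a = 13*(22 - 4) = 13*18 = 234)
H(B) = 17
M = 154530 (M = -1010*(-153) = 154530)
1/(H(1) + ((M + a) - 2920)) = 1/(17 + ((154530 + 234) - 2920)) = 1/(17 + (154764 - 2920)) = 1/(17 + 151844) = 1/151861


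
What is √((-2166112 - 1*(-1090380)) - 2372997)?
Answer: I*√3448729 ≈ 1857.1*I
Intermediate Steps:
√((-2166112 - 1*(-1090380)) - 2372997) = √((-2166112 + 1090380) - 2372997) = √(-1075732 - 2372997) = √(-3448729) = I*√3448729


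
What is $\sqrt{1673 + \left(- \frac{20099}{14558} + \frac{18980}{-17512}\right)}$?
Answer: $\frac{2 \sqrt{106030471909663895}}{15933731} \approx 40.872$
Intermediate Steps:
$\sqrt{1673 + \left(- \frac{20099}{14558} + \frac{18980}{-17512}\right)} = \sqrt{1673 + \left(\left(-20099\right) \frac{1}{14558} + 18980 \left(- \frac{1}{17512}\right)\right)} = \sqrt{1673 - \frac{39267783}{15933731}} = \sqrt{\frac{26617864180}{15933731}} = \frac{2 \sqrt{106030471909663895}}{15933731}$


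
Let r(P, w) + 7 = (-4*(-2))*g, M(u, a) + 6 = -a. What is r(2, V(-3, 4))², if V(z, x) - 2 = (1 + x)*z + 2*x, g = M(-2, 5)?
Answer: 9025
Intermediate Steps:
M(u, a) = -6 - a
g = -11 (g = -6 - 1*5 = -6 - 5 = -11)
V(z, x) = 2 + 2*x + z*(1 + x) (V(z, x) = 2 + ((1 + x)*z + 2*x) = 2 + (z*(1 + x) + 2*x) = 2 + (2*x + z*(1 + x)) = 2 + 2*x + z*(1 + x))
r(P, w) = -95 (r(P, w) = -7 - 4*(-2)*(-11) = -7 + 8*(-11) = -7 - 88 = -95)
r(2, V(-3, 4))² = (-95)² = 9025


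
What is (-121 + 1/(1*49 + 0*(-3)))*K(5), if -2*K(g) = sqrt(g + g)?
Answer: 2964*sqrt(10)/49 ≈ 191.29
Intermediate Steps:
K(g) = -sqrt(2)*sqrt(g)/2 (K(g) = -sqrt(g + g)/2 = -sqrt(2)*sqrt(g)/2)
(-121 + 1/(1*49 + 0*(-3)))*K(5) = (-121 + 1/(1*49 + 0*(-3)))*(-sqrt(2)*sqrt(5)/2) = (-121 + 1/(49 + 0))*(-sqrt(10)/2) = (-121 + 1/49)*(-sqrt(10)/2) = -(-2964)*sqrt(10)/49 = 2964*sqrt(10)/49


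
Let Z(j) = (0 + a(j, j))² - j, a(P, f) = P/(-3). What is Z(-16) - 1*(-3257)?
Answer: 29713/9 ≈ 3301.4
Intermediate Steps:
a(P, f) = -P/3 (a(P, f) = P*(-⅓) = -P/3)
Z(j) = -j + j²/9 (Z(j) = (0 - j/3)² - j = (-j/3)² - j = j²/9 - j = -j + j²/9)
Z(-16) - 1*(-3257) = (⅑)*(-16)*(-9 - 16) - 1*(-3257) = (⅑)*(-16)*(-25) + 3257 = 400/9 + 3257 = 29713/9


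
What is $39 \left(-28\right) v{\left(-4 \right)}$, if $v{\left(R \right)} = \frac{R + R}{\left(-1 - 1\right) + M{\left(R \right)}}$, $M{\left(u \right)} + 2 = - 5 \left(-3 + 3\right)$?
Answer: $-2184$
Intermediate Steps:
$M{\left(u \right)} = -2$ ($M{\left(u \right)} = -2 - 5 \left(-3 + 3\right) = -2 - 0 = -2 + 0 = -2$)
$v{\left(R \right)} = - \frac{R}{2}$ ($v{\left(R \right)} = \frac{R + R}{\left(-1 - 1\right) - 2} = \frac{2 R}{\left(-1 - 1\right) - 2} = \frac{2 R}{-2 - 2} = \frac{2 R}{-4} = 2 R \left(- \frac{1}{4}\right) = - \frac{R}{2}$)
$39 \left(-28\right) v{\left(-4 \right)} = 39 \left(-28\right) \left(\left(- \frac{1}{2}\right) \left(-4\right)\right) = \left(-1092\right) 2 = -2184$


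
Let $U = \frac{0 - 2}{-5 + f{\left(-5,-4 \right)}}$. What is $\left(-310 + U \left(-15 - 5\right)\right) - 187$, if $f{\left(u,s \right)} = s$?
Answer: $- \frac{4513}{9} \approx -501.44$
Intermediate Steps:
$U = \frac{2}{9}$ ($U = \frac{0 - 2}{-5 - 4} = - \frac{2}{-9} = \left(-2\right) \left(- \frac{1}{9}\right) = \frac{2}{9} \approx 0.22222$)
$\left(-310 + U \left(-15 - 5\right)\right) - 187 = \left(-310 + \frac{2 \left(-15 - 5\right)}{9}\right) - 187 = \left(-310 + \frac{2}{9} \left(-20\right)\right) - 187 = \left(-310 - \frac{40}{9}\right) - 187 = - \frac{2830}{9} - 187 = - \frac{4513}{9}$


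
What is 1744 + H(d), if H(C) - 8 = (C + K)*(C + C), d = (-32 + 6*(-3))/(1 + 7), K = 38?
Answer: 10841/8 ≈ 1355.1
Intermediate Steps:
d = -25/4 (d = (-32 - 18)/8 = -50*1/8 = -25/4 ≈ -6.2500)
H(C) = 8 + 2*C*(38 + C) (H(C) = 8 + (C + 38)*(C + C) = 8 + (38 + C)*(2*C) = 8 + 2*C*(38 + C))
1744 + H(d) = 1744 + (8 + 2*(-25/4)**2 + 76*(-25/4)) = 1744 + (8 + 2*(625/16) - 475) = 1744 + (8 + 625/8 - 475) = 1744 - 3111/8 = 10841/8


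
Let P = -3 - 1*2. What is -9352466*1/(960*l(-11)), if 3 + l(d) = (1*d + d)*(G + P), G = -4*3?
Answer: -4676233/178080 ≈ -26.259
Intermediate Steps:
G = -12
P = -5 (P = -3 - 2 = -5)
l(d) = -3 - 34*d (l(d) = -3 + (1*d + d)*(-12 - 5) = -3 + (d + d)*(-17) = -3 + (2*d)*(-17) = -3 - 34*d)
-9352466*1/(960*l(-11)) = -9352466*1/(960*(-3 - 34*(-11))) = -9352466*1/(960*(-3 + 374)) = -9352466/((371*40)*24) = -9352466/(14840*24) = -9352466/356160 = -9352466*1/356160 = -4676233/178080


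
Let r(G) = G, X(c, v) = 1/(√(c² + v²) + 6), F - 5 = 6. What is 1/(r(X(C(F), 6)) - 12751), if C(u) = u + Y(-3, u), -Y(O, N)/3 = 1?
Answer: -16/204015 ≈ -7.8426e-5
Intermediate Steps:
F = 11 (F = 5 + 6 = 11)
Y(O, N) = -3 (Y(O, N) = -3*1 = -3)
C(u) = -3 + u (C(u) = u - 3 = -3 + u)
X(c, v) = 1/(6 + √(c² + v²))
1/(r(X(C(F), 6)) - 12751) = 1/(1/(6 + √((-3 + 11)² + 6²)) - 12751) = 1/(1/(6 + √(8² + 36)) - 12751) = 1/(1/(6 + √(64 + 36)) - 12751) = 1/(1/(6 + √100) - 12751) = 1/(1/(6 + 10) - 12751) = 1/(1/16 - 12751) = 1/(-204015/16) = -16/204015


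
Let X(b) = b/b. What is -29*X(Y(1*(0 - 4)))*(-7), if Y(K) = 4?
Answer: 203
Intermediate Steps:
X(b) = 1
-29*X(Y(1*(0 - 4)))*(-7) = -29*1*(-7) = -29*(-7) = 203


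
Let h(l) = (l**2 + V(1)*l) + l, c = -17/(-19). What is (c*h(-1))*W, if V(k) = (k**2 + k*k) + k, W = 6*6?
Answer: -1836/19 ≈ -96.632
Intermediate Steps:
W = 36
c = 17/19 (c = -17*(-1/19) = 17/19 ≈ 0.89474)
V(k) = k + 2*k**2 (V(k) = (k**2 + k**2) + k = 2*k**2 + k = k + 2*k**2)
h(l) = l**2 + 4*l (h(l) = (l**2 + (1*(1 + 2*1))*l) + l = (l**2 + (1*(1 + 2))*l) + l = (l**2 + (1*3)*l) + l = (l**2 + 3*l) + l = l**2 + 4*l)
(c*h(-1))*W = (17*(-(4 - 1))/19)*36 = (17*(-1*3)/19)*36 = ((17/19)*(-3))*36 = -51/19*36 = -1836/19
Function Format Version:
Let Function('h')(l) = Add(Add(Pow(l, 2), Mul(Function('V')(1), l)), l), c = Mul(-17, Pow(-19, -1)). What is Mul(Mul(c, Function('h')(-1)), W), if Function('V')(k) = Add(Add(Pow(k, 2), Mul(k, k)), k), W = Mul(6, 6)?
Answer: Rational(-1836, 19) ≈ -96.632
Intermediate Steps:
W = 36
c = Rational(17, 19) (c = Mul(-17, Rational(-1, 19)) = Rational(17, 19) ≈ 0.89474)
Function('V')(k) = Add(k, Mul(2, Pow(k, 2))) (Function('V')(k) = Add(Add(Pow(k, 2), Pow(k, 2)), k) = Add(Mul(2, Pow(k, 2)), k) = Add(k, Mul(2, Pow(k, 2))))
Function('h')(l) = Add(Pow(l, 2), Mul(4, l)) (Function('h')(l) = Add(Add(Pow(l, 2), Mul(Mul(1, Add(1, Mul(2, 1))), l)), l) = Add(Add(Pow(l, 2), Mul(Mul(1, Add(1, 2)), l)), l) = Add(Add(Pow(l, 2), Mul(Mul(1, 3), l)), l) = Add(Add(Pow(l, 2), Mul(3, l)), l) = Add(Pow(l, 2), Mul(4, l)))
Mul(Mul(c, Function('h')(-1)), W) = Mul(Mul(Rational(17, 19), Mul(-1, Add(4, -1))), 36) = Mul(Mul(Rational(17, 19), Mul(-1, 3)), 36) = Mul(Mul(Rational(17, 19), -3), 36) = Mul(Rational(-51, 19), 36) = Rational(-1836, 19)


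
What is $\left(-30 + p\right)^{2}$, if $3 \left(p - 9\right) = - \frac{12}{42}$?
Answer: $\frac{196249}{441} \approx 445.01$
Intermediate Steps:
$p = \frac{187}{21}$ ($p = 9 + \frac{\left(-12\right) \frac{1}{42}}{3} = 9 + \frac{1}{3} \left(- \frac{2}{7}\right) = 9 - \frac{2}{21} = \frac{187}{21} \approx 8.9048$)
$\left(-30 + p\right)^{2} = \left(-30 + \frac{187}{21}\right)^{2} = \left(- \frac{443}{21}\right)^{2} = \frac{196249}{441}$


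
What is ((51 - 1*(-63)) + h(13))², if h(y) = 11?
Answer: 15625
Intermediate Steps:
((51 - 1*(-63)) + h(13))² = ((51 - 1*(-63)) + 11)² = ((51 + 63) + 11)² = (114 + 11)² = 125² = 15625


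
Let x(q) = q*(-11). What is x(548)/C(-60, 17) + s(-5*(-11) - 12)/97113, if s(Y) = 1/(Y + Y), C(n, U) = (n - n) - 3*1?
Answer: 5593795123/2783906 ≈ 2009.3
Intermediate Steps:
x(q) = -11*q
C(n, U) = -3 (C(n, U) = 0 - 3 = -3)
s(Y) = 1/(2*Y)
x(548)/C(-60, 17) + s(-5*(-11) - 12)/97113 = -11*548/(-3) + (1/(2*(-5*(-11) - 12)))/97113 = -6028*(-⅓) + (1/(2*(55 - 12)))*(1/97113) = 6028/3 + ((½)/43)*(1/97113) = 6028/3 + ((½)*(1/43))*(1/97113) = 6028/3 + (1/86)*(1/97113) = 6028/3 + 1/8351718 = 5593795123/2783906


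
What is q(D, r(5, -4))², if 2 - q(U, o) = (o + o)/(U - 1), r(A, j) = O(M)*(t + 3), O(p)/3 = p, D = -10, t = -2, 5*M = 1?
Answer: 13456/3025 ≈ 4.4483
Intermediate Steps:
M = ⅕ (M = (⅕)*1 = ⅕ ≈ 0.20000)
O(p) = 3*p
r(A, j) = ⅗ (r(A, j) = (3*(⅕))*(-2 + 3) = (⅗)*1 = ⅗)
q(U, o) = 2 - 2*o/(-1 + U) (q(U, o) = 2 - (o + o)/(U - 1) = 2 - 2*o/(-1 + U))
q(D, r(5, -4))² = (2*(-1 - 10 - 1*⅗)/(-1 - 10))² = (2*(-1 - 10 - ⅗)/(-11))² = (2*(-1/11)*(-58/5))² = (116/55)² = 13456/3025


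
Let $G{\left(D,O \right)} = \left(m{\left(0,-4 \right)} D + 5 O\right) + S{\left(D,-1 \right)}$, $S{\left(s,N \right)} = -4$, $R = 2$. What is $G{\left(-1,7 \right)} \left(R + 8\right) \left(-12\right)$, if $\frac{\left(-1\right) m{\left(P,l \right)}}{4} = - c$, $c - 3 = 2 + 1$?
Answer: $-840$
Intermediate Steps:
$c = 6$ ($c = 3 + \left(2 + 1\right) = 3 + 3 = 6$)
$m{\left(P,l \right)} = 24$ ($m{\left(P,l \right)} = - 4 \left(\left(-1\right) 6\right) = \left(-4\right) \left(-6\right) = 24$)
$G{\left(D,O \right)} = -4 + 5 O + 24 D$ ($G{\left(D,O \right)} = \left(24 D + 5 O\right) - 4 = \left(5 O + 24 D\right) - 4 = -4 + 5 O + 24 D$)
$G{\left(-1,7 \right)} \left(R + 8\right) \left(-12\right) = \left(-4 + 5 \cdot 7 + 24 \left(-1\right)\right) \left(2 + 8\right) \left(-12\right) = \left(-4 + 35 - 24\right) 10 \left(-12\right) = 7 \cdot 10 \left(-12\right) = 70 \left(-12\right) = -840$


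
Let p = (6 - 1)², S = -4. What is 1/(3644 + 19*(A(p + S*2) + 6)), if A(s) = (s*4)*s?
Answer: 1/25722 ≈ 3.8877e-5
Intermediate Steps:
p = 25 (p = 5² = 25)
A(s) = 4*s² (A(s) = (4*s)*s = 4*s²)
1/(3644 + 19*(A(p + S*2) + 6)) = 1/(3644 + 19*(4*(25 - 4*2)² + 6)) = 1/(3644 + 19*(4*(25 - 8)² + 6)) = 1/(3644 + 19*(4*17² + 6)) = 1/(3644 + 19*(4*289 + 6)) = 1/(3644 + 19*(1156 + 6)) = 1/(3644 + 19*1162) = 1/(3644 + 22078) = 1/25722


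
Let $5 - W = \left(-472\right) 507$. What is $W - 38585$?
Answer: $200724$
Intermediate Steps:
$W = 239309$ ($W = 5 - \left(-472\right) 507 = 5 - -239304 = 5 + 239304 = 239309$)
$W - 38585 = 239309 - 38585 = 200724$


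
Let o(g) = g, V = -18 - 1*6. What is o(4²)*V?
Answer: -384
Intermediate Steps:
V = -24 (V = -18 - 6 = -24)
o(4²)*V = 4²*(-24) = 16*(-24) = -384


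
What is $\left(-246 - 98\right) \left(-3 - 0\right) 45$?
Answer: $46440$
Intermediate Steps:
$\left(-246 - 98\right) \left(-3 - 0\right) 45 = - 344 \left(-3 + 0\right) 45 = - 344 \left(\left(-3\right) 45\right) = \left(-344\right) \left(-135\right) = 46440$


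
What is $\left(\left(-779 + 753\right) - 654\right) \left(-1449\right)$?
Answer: $985320$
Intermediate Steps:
$\left(\left(-779 + 753\right) - 654\right) \left(-1449\right) = \left(-26 - 654\right) \left(-1449\right) = \left(-680\right) \left(-1449\right) = 985320$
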